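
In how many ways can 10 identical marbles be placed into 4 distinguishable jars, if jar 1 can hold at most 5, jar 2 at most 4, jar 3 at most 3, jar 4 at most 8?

By stars and bars, unrestricted non-negative solutions to x_1+…+x_4 = 10 number C(10+3,3) = 286.
Subtract solutions that violate a single cap (substitute x_i' = x_i − (cap_i+1)): x_1 ≥ 6 gives C(7,3) = 35; x_2 ≥ 5 gives C(8,3) = 56; x_3 ≥ 4 gives C(9,3) = 84; x_4 ≥ 9 gives C(4,3) = 4. Together 179.
Add back pairs where two caps are both exceeded: 0 + 1 + 0 + 4 + 0 + 0 = 5.
By inclusion–exclusion the count is 286 − 179 + 5 = 112.

112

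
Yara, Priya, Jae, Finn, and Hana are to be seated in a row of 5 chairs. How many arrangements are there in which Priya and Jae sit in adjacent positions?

48

Glue Priya and Jae into one block (2 internal orders), leaving 4 units to arrange in a row.
So the count is 2·(4)! = 48.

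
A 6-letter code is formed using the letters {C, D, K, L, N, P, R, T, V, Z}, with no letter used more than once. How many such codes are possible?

151200

With no repetition, fill the 6 letters in order: 10 choices, then 9, down to 5.
That product is 10 × 9 × 8 × 7 × 6 × 5 = 151200.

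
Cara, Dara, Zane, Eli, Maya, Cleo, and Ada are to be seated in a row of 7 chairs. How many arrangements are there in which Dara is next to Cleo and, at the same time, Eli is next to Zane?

480

Treat {Dara,Cleo} as one block (2 orders) and {Eli,Zane} as another (2 orders).
That leaves 5 units to arrange: 2 × 2 × 5! = 4 × 120 = 480.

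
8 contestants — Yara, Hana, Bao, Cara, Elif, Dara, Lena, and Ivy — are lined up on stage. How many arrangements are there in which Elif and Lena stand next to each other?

10080

Glue Elif and Lena into one block (2 internal orders), leaving 7 units to arrange in a row.
So the count is 2·(7)! = 10080.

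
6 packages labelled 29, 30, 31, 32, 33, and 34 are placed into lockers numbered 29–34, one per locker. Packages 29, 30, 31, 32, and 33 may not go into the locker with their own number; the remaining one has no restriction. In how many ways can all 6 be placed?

309

Let Aᵢ (for 29 ≤ i ≤ 33) be the placements that put package i in its forbidden locker. Any j of these fix j positions, leaving (6−j)! ways to fill the rest, and there are C(5,j) ways to pick which j.
By inclusion–exclusion, the number of valid placements is Σ_{j=0}^{5} (−1)^j C(5,j)·(6−j)!.
Computing: 720 − 600 + 240 − 60 + 10 − 1 = 309.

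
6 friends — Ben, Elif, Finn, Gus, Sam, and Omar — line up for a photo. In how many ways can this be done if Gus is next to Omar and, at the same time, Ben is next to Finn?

96

Treat {Gus,Omar} as one block (2 orders) and {Ben,Finn} as another (2 orders).
That leaves 4 units to arrange: 2 × 2 × 4! = 4 × 24 = 96.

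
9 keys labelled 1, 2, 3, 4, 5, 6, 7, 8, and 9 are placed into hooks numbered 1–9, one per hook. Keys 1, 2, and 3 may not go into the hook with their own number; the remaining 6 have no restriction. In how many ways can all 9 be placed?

256320

Let Aᵢ (for i ∈ {1, 2, 3}) be the placements that put key i in its forbidden hook. Any j of these fix j positions, leaving (9−j)! ways to fill the rest, and there are C(3,j) ways to pick which j.
By inclusion–exclusion, the number of valid placements is Σ_{j=0}^{3} (−1)^j C(3,j)·(9−j)!.
Computing: 362880 − 120960 + 15120 − 720 = 256320.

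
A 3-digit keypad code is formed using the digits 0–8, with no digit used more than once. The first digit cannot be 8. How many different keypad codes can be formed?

The first digit has 9−1 = 8 choices (anything except 8).
The remaining 2 digits are filled from the other 8 symbols without repetition: 8 × 7 = 56.
Total: 8 × 56 = 448.

448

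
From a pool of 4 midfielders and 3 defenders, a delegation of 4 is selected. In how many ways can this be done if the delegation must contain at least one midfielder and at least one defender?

34

Total 4-person selections from all 7: C(7,4) = 35.
Subtract selections that omit an entire group: no midfielders → C(3,4) = 0; no defenders → C(4,4) = 1.
Both groups omitted at once is impossible, so 35 − 1 = 34.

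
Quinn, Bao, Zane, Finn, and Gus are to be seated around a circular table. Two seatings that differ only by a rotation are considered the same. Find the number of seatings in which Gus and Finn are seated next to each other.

12

Treat {Gus, Finn} as one unit (2 internal orders) and seat the resulting 4 units around the table: (3)! circular arrangements.
So 2 × (3)! = 2 × 6 = 12.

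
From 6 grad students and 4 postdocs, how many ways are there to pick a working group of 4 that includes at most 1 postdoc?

95

Split by how many postdocs are chosen (0 through 1).
Sum: C(4,0)·C(6,4) + C(4,1)·C(6,3) = 15 + 80 = 95.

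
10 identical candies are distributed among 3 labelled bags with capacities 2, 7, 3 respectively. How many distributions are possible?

Without the upper bounds there are C(12,2) = 66 ways to split 10 among 3 bags.
Subtract solutions that violate a single cap (substitute x_i' = x_i − (cap_i+1)): x_1 ≥ 3 gives C(9,2) = 36; x_2 ≥ 8 gives C(4,2) = 6; x_3 ≥ 4 gives C(8,2) = 28. Together 70.
Add back pairs where two caps are both exceeded: 0 + 10 + 0 = 10.
By inclusion–exclusion the count is 66 − 70 + 10 = 6.

6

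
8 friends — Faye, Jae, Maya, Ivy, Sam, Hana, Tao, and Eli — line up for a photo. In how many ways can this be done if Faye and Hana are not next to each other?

30240

Of the 8! = 40320 arrangements, those with Faye and Hana adjacent number 2 × 7! = 10080 (treat the pair as a block with 2 internal orders).
Complementary counting: 40320 − 10080 = 30240.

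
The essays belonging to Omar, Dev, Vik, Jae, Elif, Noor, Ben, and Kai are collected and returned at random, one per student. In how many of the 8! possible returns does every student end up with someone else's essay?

14833

Count assignments avoiding every fixed point. For any j of the 8 students fixed to their own essay, the other 8−j can be arranged in (8−j)! ways.
By inclusion–exclusion this is Σ_{j=0}^{8} (−1)^j C(8,j)·(8−j)!.
Computing: 40320 − 40320 + 20160 − 6720 + 1680 − 336 + 56 − 8 + 1 = 14833.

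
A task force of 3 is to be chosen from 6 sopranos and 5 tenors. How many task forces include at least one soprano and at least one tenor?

Total 3-person selections from all 11: C(11,3) = 165.
Selections missing a whole group: no sopranos → C(5,3) = 10; no tenors → C(6,3) = 20.
Both groups omitted at once is impossible, so 165 − 30 = 135.

135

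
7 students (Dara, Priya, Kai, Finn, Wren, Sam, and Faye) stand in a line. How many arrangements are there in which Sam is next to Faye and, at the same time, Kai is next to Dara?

480

Treat {Sam,Faye} as one block (2 orders) and {Kai,Dara} as another (2 orders).
That leaves 5 units to arrange: 2 × 2 × 5! = 4 × 120 = 480.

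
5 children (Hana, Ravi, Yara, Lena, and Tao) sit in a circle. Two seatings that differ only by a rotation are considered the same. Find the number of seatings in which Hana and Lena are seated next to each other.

12

Glue Hana and Lena into a block (2 internal orders). Seating 4 units around a circle gives (3)! arrangements.
So 2 × (3)! = 2 × 6 = 12.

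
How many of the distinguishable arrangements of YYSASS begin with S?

Fix S in the first position and arrange the remaining 5 letters.
Those 5 letters have S appearing twice and Y appearing twice, giving (5)!/(2!·2!) = 30.

30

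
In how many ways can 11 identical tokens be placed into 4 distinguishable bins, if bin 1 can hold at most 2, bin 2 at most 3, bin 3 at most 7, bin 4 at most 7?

Without the upper bounds there are C(14,3) = 364 ways to split 11 among 4 bins.
Subtract solutions that violate a single cap (substitute x_i' = x_i − (cap_i+1)): x_1 ≥ 3 gives C(11,3) = 165; x_2 ≥ 4 gives C(10,3) = 120; x_3 ≥ 8 gives C(6,3) = 20; x_4 ≥ 8 gives C(6,3) = 20. Together 325.
Add back pairs where two caps are both exceeded: 35 + 1 + 1 + 0 + 0 + 0 = 37.
By inclusion–exclusion the count is 364 − 325 + 37 = 76.

76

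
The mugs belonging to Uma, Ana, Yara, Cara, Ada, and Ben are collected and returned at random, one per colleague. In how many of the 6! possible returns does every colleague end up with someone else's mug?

Count assignments avoiding every fixed point. For any j of the 6 colleagues fixed to their own mug, the other 6−j can be arranged in (6−j)! ways.
By inclusion–exclusion this is Σ_{j=0}^{6} (−1)^j C(6,j)·(6−j)!.
Computing: 720 − 720 + 360 − 120 + 30 − 6 + 1 = 265.

265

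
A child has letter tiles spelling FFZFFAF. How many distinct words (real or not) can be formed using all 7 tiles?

The 7 letters of FFZFFAF have repeats: F appearing 5 times.
Dividing 7! = 5040 by 5! = 120 for the repeated letters gives 42.

42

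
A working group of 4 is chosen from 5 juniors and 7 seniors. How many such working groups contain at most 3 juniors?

Split by how many juniors are chosen (0 through 3).
Sum: C(5,0)·C(7,4) + C(5,1)·C(7,3) + C(5,2)·C(7,2) + C(5,3)·C(7,1) = 35 + 175 + 210 + 70 = 490.

490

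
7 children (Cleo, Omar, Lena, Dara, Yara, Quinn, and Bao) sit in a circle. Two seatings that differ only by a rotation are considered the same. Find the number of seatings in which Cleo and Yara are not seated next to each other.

All circular seatings of 7 people number (6)! = 720.
Those with Cleo next to Yara: fuse the pair into one unit and seat 6 units around a circle — 2·(5)! = 240.
Subtracting, 720 − 240 = 480.

480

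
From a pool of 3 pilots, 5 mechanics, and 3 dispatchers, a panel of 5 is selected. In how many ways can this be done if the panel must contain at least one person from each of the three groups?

With no constraint there are C(11,5) = 462 possible selections.
Selections missing a whole group: no pilots → C(8,5) = 56; no mechanics → C(6,5) = 6; no dispatchers → C(8,5) = 56.
Add back selections omitting two groups (i.e. drawn from a single group): C(3,5) + C(5,5) + C(3,5) = 1.
By inclusion–exclusion: 462 − 118 + 1 = 345.

345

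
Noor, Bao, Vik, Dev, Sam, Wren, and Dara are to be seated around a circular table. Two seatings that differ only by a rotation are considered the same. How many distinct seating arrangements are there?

720

Around a circle, 7 distinct people have 7!/7 = (6)! = 720 rotationally distinct seatings.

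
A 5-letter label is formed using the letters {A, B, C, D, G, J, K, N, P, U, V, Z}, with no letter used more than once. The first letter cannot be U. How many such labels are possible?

87120

The first letter has 12−1 = 11 choices (anything except U).
The remaining 4 letters are filled from the other 11 symbols without repetition: 11 × 10 × 9 × 8 = 7920.
Total: 11 × 7920 = 87120.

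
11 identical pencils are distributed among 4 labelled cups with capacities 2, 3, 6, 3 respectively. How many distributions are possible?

Without the upper bounds there are C(14,3) = 364 ways to split 11 among 4 cups.
Subtract solutions that violate a single cap (substitute x_i' = x_i − (cap_i+1)): x_1 ≥ 3 gives C(11,3) = 165; x_2 ≥ 4 gives C(10,3) = 120; x_3 ≥ 7 gives C(7,3) = 35; x_4 ≥ 4 gives C(10,3) = 120. Together 440.
Add back pairs where two caps are both exceeded: 35 + 4 + 35 + 1 + 20 + 1 = 96.
Subtract triples: 0 + 1 + 0 + 0 = 1.
By inclusion–exclusion the count is 364 − 440 + 96 − 1 = 19.

19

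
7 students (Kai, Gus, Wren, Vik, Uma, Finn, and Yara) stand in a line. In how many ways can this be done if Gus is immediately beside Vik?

Treat {Gus, Vik} as a single unit. There are 6 units to order, and the pair itself can be ordered 2 ways.
So the count is 2·(6)! = 1440.

1440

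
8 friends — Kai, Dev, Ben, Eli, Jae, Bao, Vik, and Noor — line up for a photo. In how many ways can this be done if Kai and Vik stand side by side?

10080

Treat {Kai, Vik} as a single unit. There are 7 units to order, and the pair itself can be ordered 2 ways.
That gives 2 × 7! = 2 × 5040 = 10080.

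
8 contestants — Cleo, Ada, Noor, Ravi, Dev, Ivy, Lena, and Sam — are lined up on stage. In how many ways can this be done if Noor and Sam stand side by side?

10080

Treat {Noor, Sam} as a single unit. There are 7 units to order, and the pair itself can be ordered 2 ways.
So the count is 2·(7)! = 10080.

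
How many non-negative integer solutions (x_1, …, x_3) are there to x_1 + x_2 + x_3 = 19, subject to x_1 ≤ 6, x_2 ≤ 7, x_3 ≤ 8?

Without the upper bounds there are C(21,2) = 210 ways to split 19 among 3 variables.
Subtract solutions that violate a single cap (substitute x_i' = x_i − (cap_i+1)): x_1 ≥ 7 gives C(14,2) = 91; x_2 ≥ 8 gives C(13,2) = 78; x_3 ≥ 9 gives C(12,2) = 66. Together 235.
Add back pairs where two caps are both exceeded: 15 + 10 + 6 = 31.
By inclusion–exclusion the count is 210 − 235 + 31 = 6.

6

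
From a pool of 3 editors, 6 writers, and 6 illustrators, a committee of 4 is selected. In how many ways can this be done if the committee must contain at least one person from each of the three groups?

648

With no constraint there are C(15,4) = 1365 possible selections.
Selections missing a whole group: no editors → C(12,4) = 495; no writers → C(9,4) = 126; no illustrators → C(9,4) = 126.
Add back selections omitting two groups (i.e. drawn from a single group): C(3,4) + C(6,4) + C(6,4) = 30.
By inclusion–exclusion: 1365 − 747 + 30 = 648.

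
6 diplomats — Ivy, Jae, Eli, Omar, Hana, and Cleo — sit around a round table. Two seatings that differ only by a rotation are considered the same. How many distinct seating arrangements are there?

Around a circle, 6 distinct people have 6!/6 = (5)! = 120 rotationally distinct seatings.

120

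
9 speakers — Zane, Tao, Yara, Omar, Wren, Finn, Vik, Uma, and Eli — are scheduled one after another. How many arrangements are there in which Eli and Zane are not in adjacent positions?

Of the 9! = 362880 arrangements, those with Eli and Zane adjacent number 2 × 8! = 80640 (treat the pair as a block with 2 internal orders).
Complementary counting: 362880 − 80640 = 282240.

282240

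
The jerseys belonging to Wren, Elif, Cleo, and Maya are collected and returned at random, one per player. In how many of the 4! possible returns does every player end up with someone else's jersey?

9

This is the derangement count D_4: permutations of 4 items with no fixed point.
By inclusion–exclusion this is Σ_{j=0}^{4} (−1)^j C(4,j)·(4−j)!.
Computing: 24 − 24 + 12 − 4 + 1 = 9.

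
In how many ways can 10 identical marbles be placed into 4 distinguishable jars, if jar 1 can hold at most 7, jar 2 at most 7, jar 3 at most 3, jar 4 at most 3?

By stars and bars, unrestricted non-negative solutions to x_1+…+x_4 = 10 number C(10+3,3) = 286.
Subtract solutions that violate a single cap (substitute x_i' = x_i − (cap_i+1)): x_1 ≥ 8 gives C(5,3) = 10; x_2 ≥ 8 gives C(5,3) = 10; x_3 ≥ 4 gives C(9,3) = 84; x_4 ≥ 4 gives C(9,3) = 84. Together 188.
Add back pairs where two caps are both exceeded: 0 + 0 + 0 + 0 + 0 + 10 = 10.
By inclusion–exclusion the count is 286 − 188 + 10 = 108.

108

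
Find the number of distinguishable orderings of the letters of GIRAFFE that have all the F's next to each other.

Treat the 2 copies of F as a single block. The multiset to arrange is then {FF, A, E, G, I, R}, 6 items in all.
All 6 items are distinct, so there are (6)! = 720 arrangements.

720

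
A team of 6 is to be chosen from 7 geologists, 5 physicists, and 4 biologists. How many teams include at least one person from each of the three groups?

6545

Unrestricted: C(16,6) = 8008 ways to pick any 6 of the 16.
Subtract selections that omit an entire group: no geologists → C(9,6) = 84; no physicists → C(11,6) = 462; no biologists → C(12,6) = 924.
Add back selections omitting two groups (i.e. drawn from a single group): C(7,6) + C(5,6) + C(4,6) = 7.
By inclusion–exclusion: 8008 − 1470 + 7 = 6545.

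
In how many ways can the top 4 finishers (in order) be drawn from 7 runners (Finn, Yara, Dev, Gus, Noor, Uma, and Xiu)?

There are 7 choices for 1st place, 6 for 2nd, and so on down to 4 for position 4.
That gives 7 × 6 × 5 × 4 = 840.

840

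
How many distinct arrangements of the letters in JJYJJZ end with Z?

With the last slot taken by Z, it remains to arrange the other 5 letters (JJYJJ).
Those 5 letters have J appearing 4 times, giving (5)!/(4!) = 5.

5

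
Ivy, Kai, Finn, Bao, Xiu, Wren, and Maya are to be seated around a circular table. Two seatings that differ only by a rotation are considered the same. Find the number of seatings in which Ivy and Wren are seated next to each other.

240

Treat {Ivy, Wren} as one unit (2 internal orders) and seat the resulting 6 units around the table: (5)! circular arrangements.
So 2 × (5)! = 2 × 120 = 240.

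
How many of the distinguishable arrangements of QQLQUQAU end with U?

Fix U in the last position and arrange the remaining 7 letters.
Those 7 letters have Q appearing 4 times, giving (7)!/(4!) = 210.

210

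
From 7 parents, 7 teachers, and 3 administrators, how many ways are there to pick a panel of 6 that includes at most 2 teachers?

Split by how many teachers are chosen (0 through 2).
Sum: C(7,0)·C(10,6) + C(7,1)·C(10,5) + C(7,2)·C(10,4) = 210 + 1764 + 4410 = 6384.

6384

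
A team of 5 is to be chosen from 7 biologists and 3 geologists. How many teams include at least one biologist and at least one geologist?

With no constraint there are C(10,5) = 252 possible selections.
Selections missing a whole group: no biologists → C(3,5) = 0; no geologists → C(7,5) = 21.
Both groups omitted at once is impossible, so 252 − 21 = 231.

231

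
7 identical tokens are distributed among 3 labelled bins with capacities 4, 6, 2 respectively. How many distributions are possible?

Ignoring the caps, the number of non-negative solutions to x_1+…+x_3 = 7 is C(9,2) = 36.
Subtract solutions that violate a single cap (substitute x_i' = x_i − (cap_i+1)): x_1 ≥ 5 gives C(4,2) = 6; x_2 ≥ 7 gives C(2,2) = 1; x_3 ≥ 3 gives C(6,2) = 15. Together 22.
No two caps can be exceeded simultaneously, so the pair terms are all 0.
By inclusion–exclusion the count is 36 − 22 + 0 = 14.

14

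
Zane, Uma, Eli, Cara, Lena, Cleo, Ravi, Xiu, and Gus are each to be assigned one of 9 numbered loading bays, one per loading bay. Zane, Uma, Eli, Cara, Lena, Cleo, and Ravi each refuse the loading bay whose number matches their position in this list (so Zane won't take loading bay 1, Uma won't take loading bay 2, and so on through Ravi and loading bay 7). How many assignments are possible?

Let Aᵢ (for 1 ≤ i ≤ 7) be the placements that put person i in their forbidden loading bay. Any j of these fix j positions, leaving (9−j)! ways to fill the rest, and there are C(7,j) ways to pick which j.
By inclusion–exclusion, the number of valid placements is Σ_{j=0}^{7} (−1)^j C(7,j)·(9−j)!.
Computing: 362880 − 282240 + 105840 − 25200 + 4200 − 504 + 42 − 2 = 165016.

165016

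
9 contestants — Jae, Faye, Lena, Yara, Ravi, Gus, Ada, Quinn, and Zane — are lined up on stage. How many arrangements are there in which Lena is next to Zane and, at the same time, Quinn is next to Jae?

Treat {Lena,Zane} as one block (2 orders) and {Quinn,Jae} as another (2 orders).
That leaves 7 units to arrange: 2 × 2 × 7! = 4 × 5040 = 20160.

20160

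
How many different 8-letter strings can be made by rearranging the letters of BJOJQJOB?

The 8 letters of BJOJQJOB have repeats: B appearing twice, J appearing 3 times, and O appearing twice.
The number of distinct arrangements is 8!/(3!·2!·2!) = 40320/24 = 1680.

1680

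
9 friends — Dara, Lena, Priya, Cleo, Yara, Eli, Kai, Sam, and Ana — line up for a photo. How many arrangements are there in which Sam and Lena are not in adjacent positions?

282240

Of the 9! = 362880 arrangements, those with Sam and Lena adjacent number 2 × 8! = 80640 (treat the pair as a block with 2 internal orders).
Complementary counting: 362880 − 80640 = 282240.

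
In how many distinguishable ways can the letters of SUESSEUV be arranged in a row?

1680

The 8 letters of SUESSEUV have repeats: E appearing twice, S appearing 3 times, and U appearing twice.
So there are 8! / (3!·2!·2!) = 1680 distinguishable arrangements.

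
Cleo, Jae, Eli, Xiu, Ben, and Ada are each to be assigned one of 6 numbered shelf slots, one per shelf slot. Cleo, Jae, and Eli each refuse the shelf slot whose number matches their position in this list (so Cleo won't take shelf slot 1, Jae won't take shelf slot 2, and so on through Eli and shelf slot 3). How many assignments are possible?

426

Let Aᵢ (for i ∈ {1, 2, 3}) be the placements that put person i in their forbidden shelf slot. Any j of these fix j positions, leaving (6−j)! ways to fill the rest, and there are C(3,j) ways to pick which j.
By inclusion–exclusion, the number of valid placements is Σ_{j=0}^{3} (−1)^j C(3,j)·(6−j)!.
Computing: 720 − 360 + 72 − 6 = 426.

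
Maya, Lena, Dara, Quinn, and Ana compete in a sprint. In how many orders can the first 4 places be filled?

120

There are 5 choices for 1st place, 4 for 2nd, and so on down to 2 for position 4.
That gives 5 × 4 × 3 × 2 = 120.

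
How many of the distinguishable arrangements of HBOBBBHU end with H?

210

Fix H in the last position and arrange the remaining 7 letters.
Those 7 letters have B appearing 4 times, giving (7)!/(4!) = 210.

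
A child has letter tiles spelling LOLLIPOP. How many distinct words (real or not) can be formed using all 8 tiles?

LOLLIPOP has 8 letters with L appearing 3 times, O appearing twice, and P appearing twice.
Dividing 8! = 40320 by 3!·2!·2! = 24 for the repeated letters gives 1680.

1680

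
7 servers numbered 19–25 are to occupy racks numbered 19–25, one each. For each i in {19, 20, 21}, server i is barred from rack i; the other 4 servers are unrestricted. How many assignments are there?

Let Aᵢ (for i ∈ {19, 20, 21}) be the placements that put server i in its forbidden rack. Any j of these fix j positions, leaving (7−j)! ways to fill the rest, and there are C(3,j) ways to pick which j.
By inclusion–exclusion, the number of valid placements is Σ_{j=0}^{3} (−1)^j C(3,j)·(7−j)!.
Computing: 5040 − 2160 + 360 − 24 = 3216.

3216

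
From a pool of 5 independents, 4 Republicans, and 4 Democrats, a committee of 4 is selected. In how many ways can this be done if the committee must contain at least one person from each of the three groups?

Total 4-person selections from all 13: C(13,4) = 715.
Selections missing a whole group: no independents → C(8,4) = 70; no Republicans → C(9,4) = 126; no Democrats → C(9,4) = 126.
Add back selections omitting two groups (i.e. drawn from a single group): C(5,4) + C(4,4) + C(4,4) = 7.
By inclusion–exclusion: 715 − 322 + 7 = 400.

400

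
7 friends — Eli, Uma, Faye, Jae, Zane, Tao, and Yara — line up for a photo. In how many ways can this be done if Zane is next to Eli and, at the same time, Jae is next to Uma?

Treat {Zane,Eli} as one block (2 orders) and {Jae,Uma} as another (2 orders).
That leaves 5 units to arrange: 2 × 2 × 5! = 4 × 120 = 480.

480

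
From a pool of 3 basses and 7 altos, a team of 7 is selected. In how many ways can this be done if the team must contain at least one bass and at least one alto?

Unrestricted: C(10,7) = 120 ways to pick any 7 of the 10.
Selections missing a whole group: no basses → C(7,7) = 1; no altos → C(3,7) = 0.
Both groups omitted at once is impossible, so 120 − 1 = 119.

119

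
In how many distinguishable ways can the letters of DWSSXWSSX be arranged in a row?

The 9 letters of DWSSXWSSX have repeats: S appearing 4 times, W appearing twice, and X appearing twice.
So there are 9! / (4!·2!·2!) = 3780 distinguishable arrangements.

3780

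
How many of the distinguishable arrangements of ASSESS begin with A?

Fix A in the first position and arrange the remaining 5 letters.
Those 5 letters have S appearing 4 times, giving (5)!/(4!) = 5.

5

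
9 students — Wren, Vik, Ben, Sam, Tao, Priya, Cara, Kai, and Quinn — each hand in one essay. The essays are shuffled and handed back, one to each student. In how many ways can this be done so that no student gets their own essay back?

133496

This is the derangement count D_9: permutations of 9 items with no fixed point.
By inclusion–exclusion this is Σ_{j=0}^{9} (−1)^j C(9,j)·(9−j)!.
Computing: 362880 − 362880 + 181440 − 60480 + 15120 − 3024 + 504 − 72 + 9 − 1 = 133496.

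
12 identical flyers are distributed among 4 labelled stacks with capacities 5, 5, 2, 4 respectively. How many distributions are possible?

Without the upper bounds there are C(15,3) = 455 ways to split 12 among 4 stacks.
Subtract solutions that violate a single cap (substitute x_i' = x_i − (cap_i+1)): x_1 ≥ 6 gives C(9,3) = 84; x_2 ≥ 6 gives C(9,3) = 84; x_3 ≥ 3 gives C(12,3) = 220; x_4 ≥ 5 gives C(10,3) = 120. Together 508.
Add back pairs where two caps are both exceeded: 1 + 20 + 4 + 20 + 4 + 35 = 84.
By inclusion–exclusion the count is 455 − 508 + 84 = 31.

31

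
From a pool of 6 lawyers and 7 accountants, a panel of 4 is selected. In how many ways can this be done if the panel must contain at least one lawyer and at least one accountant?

With no constraint there are C(13,4) = 715 possible selections.
Subtract selections that omit an entire group: no lawyers → C(7,4) = 35; no accountants → C(6,4) = 15.
Both groups omitted at once is impossible, so 715 − 50 = 665.

665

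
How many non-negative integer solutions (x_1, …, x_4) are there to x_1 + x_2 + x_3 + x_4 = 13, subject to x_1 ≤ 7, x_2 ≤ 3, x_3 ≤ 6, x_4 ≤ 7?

162

By stars and bars, unrestricted non-negative solutions to x_1+…+x_4 = 13 number C(13+3,3) = 560.
Subtract solutions that violate a single cap (substitute x_i' = x_i − (cap_i+1)): x_1 ≥ 8 gives C(8,3) = 56; x_2 ≥ 4 gives C(12,3) = 220; x_3 ≥ 7 gives C(9,3) = 84; x_4 ≥ 8 gives C(8,3) = 56. Together 416.
Add back pairs where two caps are both exceeded: 4 + 0 + 0 + 10 + 4 + 0 = 18.
By inclusion–exclusion the count is 560 − 416 + 18 = 162.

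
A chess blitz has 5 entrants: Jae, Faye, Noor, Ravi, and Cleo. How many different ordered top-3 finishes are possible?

60

There are 5 choices for 1st place, 4 for 2nd, and 3 for 3rd.
That gives 5 × 4 × 3 = 60.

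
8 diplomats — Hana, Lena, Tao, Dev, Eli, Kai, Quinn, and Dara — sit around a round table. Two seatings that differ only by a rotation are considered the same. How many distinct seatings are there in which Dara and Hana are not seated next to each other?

3600

All circular seatings of 8 people number (7)! = 5040.
Seatings with Dara beside Hana: treat them as a block with 2 internal orders, giving 2 × (6)! = 1440.
Subtracting, 5040 − 1440 = 3600.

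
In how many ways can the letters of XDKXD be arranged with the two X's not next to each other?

There are 5!/(2!·2!) = 30 arrangements of XDKXD in total.
Arrangements with the X's together: treat XX as one letter, giving (4)!/(2!) = 12.
Subtracting, 30 − 12 = 18 arrangements keep the X's apart.

18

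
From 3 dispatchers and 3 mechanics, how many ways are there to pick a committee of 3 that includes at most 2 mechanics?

19

Split by how many mechanics are chosen (0 through 2).
Sum: C(3,0)·C(3,3) + C(3,1)·C(3,2) + C(3,2)·C(3,1) = 1 + 9 + 9 = 19.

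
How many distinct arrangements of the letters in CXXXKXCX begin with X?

105

With the first slot taken by X, it remains to arrange the other 7 letters (CXXKXCX).
Those 7 letters have C appearing twice and X appearing 4 times, giving (7)!/(4!·2!) = 105.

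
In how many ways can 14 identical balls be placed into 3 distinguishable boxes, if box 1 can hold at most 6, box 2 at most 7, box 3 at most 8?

Without the upper bounds there are C(16,2) = 120 ways to split 14 among 3 boxes.
Subtract solutions that violate a single cap (substitute x_i' = x_i − (cap_i+1)): x_1 ≥ 7 gives C(9,2) = 36; x_2 ≥ 8 gives C(8,2) = 28; x_3 ≥ 9 gives C(7,2) = 21. Together 85.
No two caps can be exceeded simultaneously, so the pair terms are all 0.
By inclusion–exclusion the count is 120 − 85 + 0 = 35.

35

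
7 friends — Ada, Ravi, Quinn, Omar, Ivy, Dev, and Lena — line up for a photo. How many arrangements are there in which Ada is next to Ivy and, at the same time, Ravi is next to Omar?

Treat {Ada,Ivy} as one block (2 orders) and {Ravi,Omar} as another (2 orders).
That leaves 5 units to arrange: 2 × 2 × 5! = 4 × 120 = 480.

480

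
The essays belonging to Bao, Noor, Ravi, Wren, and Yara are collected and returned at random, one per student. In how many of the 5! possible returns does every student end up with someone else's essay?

44

This is the derangement count D_5: permutations of 5 items with no fixed point.
By inclusion–exclusion this is Σ_{j=0}^{5} (−1)^j C(5,j)·(5−j)!.
Computing: 120 − 120 + 60 − 20 + 5 − 1 = 44.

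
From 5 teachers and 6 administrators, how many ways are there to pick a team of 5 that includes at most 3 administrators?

381

Split by how many administrators are chosen (0 through 3).
Sum: C(6,0)·C(5,5) + C(6,1)·C(5,4) + C(6,2)·C(5,3) + C(6,3)·C(5,2) = 1 + 30 + 150 + 200 = 381.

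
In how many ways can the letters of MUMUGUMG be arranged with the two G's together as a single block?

Treat the 2 copies of G as a single block. The multiset to arrange is then {GG, M, M, M, U, U, U}, 7 items in all.
That gives (7)!/(3!·3!) = 140 arrangements.

140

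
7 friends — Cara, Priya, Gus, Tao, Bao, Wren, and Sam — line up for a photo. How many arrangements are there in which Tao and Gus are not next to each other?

There are 7! = 5040 arrangements in all. If Tao and Gus are adjacent, merging them into one block gives 2·(6)! = 1440 arrangements.
Complementary counting: 5040 − 1440 = 3600.

3600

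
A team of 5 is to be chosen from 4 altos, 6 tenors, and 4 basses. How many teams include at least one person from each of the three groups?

1448

With no constraint there are C(14,5) = 2002 possible selections.
Selections missing a whole group: no altos → C(10,5) = 252; no tenors → C(8,5) = 56; no basses → C(10,5) = 252.
Add back selections omitting two groups (i.e. drawn from a single group): C(4,5) + C(6,5) + C(4,5) = 6.
By inclusion–exclusion: 2002 − 560 + 6 = 1448.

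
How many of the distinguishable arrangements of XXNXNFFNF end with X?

560

Fix X in the last position and arrange the remaining 8 letters.
Those 8 letters have F appearing 3 times, N appearing 3 times, and X appearing twice, giving (8)!/(3!·3!·2!) = 560.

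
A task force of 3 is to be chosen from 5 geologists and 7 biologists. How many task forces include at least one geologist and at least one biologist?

175

Total 3-person selections from all 12: C(12,3) = 220.
Subtract selections that omit an entire group: no geologists → C(7,3) = 35; no biologists → C(5,3) = 10.
Both groups omitted at once is impossible, so 220 − 45 = 175.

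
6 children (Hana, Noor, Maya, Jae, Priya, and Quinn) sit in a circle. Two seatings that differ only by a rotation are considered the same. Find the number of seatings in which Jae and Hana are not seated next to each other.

72

Without the restriction there are (5)! = 120 seatings.
Seatings with Jae beside Hana: treat them as a block with 2 internal orders, giving 2 × (4)! = 48.
Subtracting, 120 − 48 = 72.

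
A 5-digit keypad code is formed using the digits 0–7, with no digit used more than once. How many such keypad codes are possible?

6720

With no repetition, fill the 5 digits in order: 8 choices, then 7, down to 4.
That product is 8 × 7 × 6 × 5 × 4 = 6720.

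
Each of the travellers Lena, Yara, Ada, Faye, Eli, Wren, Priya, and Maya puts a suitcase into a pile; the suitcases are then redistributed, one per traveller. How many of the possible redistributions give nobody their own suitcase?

14833

Let Aᵢ be the assignments in which traveller i gets their own suitcase. We want the size of the complement of A₁∪…∪A_8.
By inclusion–exclusion this is Σ_{j=0}^{8} (−1)^j C(8,j)·(8−j)!.
Computing: 40320 − 40320 + 20160 − 6720 + 1680 − 336 + 56 − 8 + 1 = 14833.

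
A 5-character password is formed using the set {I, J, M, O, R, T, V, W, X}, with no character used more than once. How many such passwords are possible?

15120

Choose and order 5 of the 9 symbols: the first character has 9 options, the next 8, and so on down to 5.
That product is 9 × 8 × 7 × 6 × 5 = 15120.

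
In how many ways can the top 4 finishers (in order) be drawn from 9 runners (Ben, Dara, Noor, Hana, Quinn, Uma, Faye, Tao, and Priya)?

This is an ordered selection of 4 from 9: P(9,4).
That gives 9 × 8 × 7 × 6 = 3024.

3024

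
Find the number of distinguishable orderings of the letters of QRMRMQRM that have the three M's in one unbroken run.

Treat the 3 copies of M as a single block. The multiset to arrange is then {MMM, Q, Q, R, R, R}, 6 items in all.
That gives (6)!/(3!·2!) = 60 arrangements.

60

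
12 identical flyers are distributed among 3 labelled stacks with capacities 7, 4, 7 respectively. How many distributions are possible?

Without the upper bounds there are C(14,2) = 91 ways to split 12 among 3 stacks.
Subtract solutions that violate a single cap (substitute x_i' = x_i − (cap_i+1)): x_1 ≥ 8 gives C(6,2) = 15; x_2 ≥ 5 gives C(9,2) = 36; x_3 ≥ 8 gives C(6,2) = 15. Together 66.
No two caps can be exceeded simultaneously, so the pair terms are all 0.
By inclusion–exclusion the count is 91 − 66 + 0 = 25.

25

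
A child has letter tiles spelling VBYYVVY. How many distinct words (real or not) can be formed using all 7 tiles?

VBYYVVY has 7 letters with V appearing 3 times and Y appearing 3 times.
The number of distinct arrangements is 7!/(3!·3!) = 5040/36 = 140.

140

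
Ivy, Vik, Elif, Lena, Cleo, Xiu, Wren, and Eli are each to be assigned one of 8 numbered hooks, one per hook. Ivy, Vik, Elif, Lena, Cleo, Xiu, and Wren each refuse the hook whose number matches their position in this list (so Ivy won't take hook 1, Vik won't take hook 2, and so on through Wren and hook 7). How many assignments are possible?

Let Aᵢ (for 1 ≤ i ≤ 7) be the placements that put person i in their forbidden hook. Any j of these fix j positions, leaving (8−j)! ways to fill the rest, and there are C(7,j) ways to pick which j.
By inclusion–exclusion, the number of valid placements is Σ_{j=0}^{7} (−1)^j C(7,j)·(8−j)!.
Computing: 40320 − 35280 + 15120 − 4200 + 840 − 126 + 14 − 1 = 16687.

16687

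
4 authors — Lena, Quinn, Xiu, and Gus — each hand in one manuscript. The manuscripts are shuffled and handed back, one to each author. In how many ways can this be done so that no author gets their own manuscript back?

This is the derangement count D_4: permutations of 4 items with no fixed point.
By inclusion–exclusion this is Σ_{j=0}^{4} (−1)^j C(4,j)·(4−j)!.
Computing: 24 − 24 + 12 − 4 + 1 = 9.

9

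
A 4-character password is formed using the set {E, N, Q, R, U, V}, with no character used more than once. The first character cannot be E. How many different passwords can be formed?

The first character has 6−1 = 5 choices (anything except E).
The remaining 3 characters are filled from the other 5 symbols without repetition: 5 × 4 × 3 = 60.
Total: 5 × 60 = 300.

300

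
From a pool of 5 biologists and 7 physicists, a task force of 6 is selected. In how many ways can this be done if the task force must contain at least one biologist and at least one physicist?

917

With no constraint there are C(12,6) = 924 possible selections.
Selections missing a whole group: no biologists → C(7,6) = 7; no physicists → C(5,6) = 0.
Both groups omitted at once is impossible, so 924 − 7 = 917.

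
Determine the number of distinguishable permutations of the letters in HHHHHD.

The 6 letters of HHHHHD have repeats: H appearing 5 times.
The number of distinct arrangements is 6!/(5!) = 720/120 = 6.

6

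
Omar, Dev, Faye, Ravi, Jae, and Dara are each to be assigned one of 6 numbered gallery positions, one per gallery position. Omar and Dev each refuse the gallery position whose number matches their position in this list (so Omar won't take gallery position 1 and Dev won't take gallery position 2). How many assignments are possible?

Let Aᵢ (for i ∈ {1, 2}) be the placements that put person i in their forbidden gallery position. Any j of these fix j positions, leaving (6−j)! ways to fill the rest, and there are C(2,j) ways to pick which j.
By inclusion–exclusion, the number of valid placements is Σ_{j=0}^{2} (−1)^j C(2,j)·(6−j)!.
Computing: 720 − 240 + 24 = 504.

504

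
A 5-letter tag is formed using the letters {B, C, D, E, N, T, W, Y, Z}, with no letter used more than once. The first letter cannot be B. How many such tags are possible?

The first letter has 9−1 = 8 choices (anything except B).
The remaining 4 letters are filled from the other 8 symbols without repetition: 8 × 7 × 6 × 5 = 1680.
Total: 8 × 1680 = 13440.

13440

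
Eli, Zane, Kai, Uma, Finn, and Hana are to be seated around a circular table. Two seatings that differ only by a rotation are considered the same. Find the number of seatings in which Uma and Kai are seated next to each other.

Treat {Uma, Kai} as one unit (2 internal orders) and seat the resulting 5 units around the table: (4)! circular arrangements.
So 2 × (4)! = 2 × 24 = 48.

48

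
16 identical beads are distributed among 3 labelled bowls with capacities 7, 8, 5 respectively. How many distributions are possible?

Without the upper bounds there are C(18,2) = 153 ways to split 16 among 3 bowls.
Subtract solutions that violate a single cap (substitute x_i' = x_i − (cap_i+1)): x_1 ≥ 8 gives C(10,2) = 45; x_2 ≥ 9 gives C(9,2) = 36; x_3 ≥ 6 gives C(12,2) = 66. Together 147.
Add back pairs where two caps are both exceeded: 0 + 6 + 3 = 9.
By inclusion–exclusion the count is 153 − 147 + 9 = 15.

15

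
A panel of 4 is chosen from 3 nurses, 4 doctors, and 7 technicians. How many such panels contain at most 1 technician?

Split by how many technicians are chosen (0 through 1).
Sum: C(7,0)·C(7,4) + C(7,1)·C(7,3) = 35 + 245 = 280.

280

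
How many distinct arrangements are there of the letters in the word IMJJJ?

Letter multiplicities in IMJJJ: I×1, J×3, M×1.
Dividing 5! = 120 by 3! = 6 for the repeated letters gives 20.

20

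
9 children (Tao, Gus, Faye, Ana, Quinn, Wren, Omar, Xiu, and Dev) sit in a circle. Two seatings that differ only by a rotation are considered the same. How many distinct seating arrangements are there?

Fix one person's seat to break rotational symmetry; the remaining 8 people can be arranged in (8)! = 40320 ways.

40320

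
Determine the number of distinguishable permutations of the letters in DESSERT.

The 7 letters of DESSERT have repeats: E appearing twice and S appearing twice.
Dividing 7! = 5040 by 2!·2! = 4 for the repeated letters gives 1260.

1260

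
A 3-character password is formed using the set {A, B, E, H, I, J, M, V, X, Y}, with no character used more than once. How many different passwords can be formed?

Choose and order 3 of the 10 symbols: the first character has 10 options, the next 9, then 8.
10 × 9 × 8 = 720.

720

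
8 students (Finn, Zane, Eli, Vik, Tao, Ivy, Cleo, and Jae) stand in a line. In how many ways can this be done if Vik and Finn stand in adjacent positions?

10080

Treat {Vik, Finn} as a single unit. There are 7 units to order, and the pair itself can be ordered 2 ways.
So the count is 2·(7)! = 10080.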